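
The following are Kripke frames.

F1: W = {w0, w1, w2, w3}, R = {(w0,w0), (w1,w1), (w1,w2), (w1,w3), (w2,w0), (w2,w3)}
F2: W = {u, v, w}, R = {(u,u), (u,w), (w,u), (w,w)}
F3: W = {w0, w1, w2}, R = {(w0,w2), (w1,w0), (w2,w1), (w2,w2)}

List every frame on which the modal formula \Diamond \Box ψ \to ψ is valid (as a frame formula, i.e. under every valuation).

F2

The schema corresponds to a generalized confluence (Geach) condition: \forall x \forall y (xRy \to \exists w (yRw \wedge x = w)).
F1: fails — w1Rw2 but no w with w2Rw and w1=w.
F2: satisfies the condition.
F3: fails — w0Rw2 but no w with w2Rw and w0=w.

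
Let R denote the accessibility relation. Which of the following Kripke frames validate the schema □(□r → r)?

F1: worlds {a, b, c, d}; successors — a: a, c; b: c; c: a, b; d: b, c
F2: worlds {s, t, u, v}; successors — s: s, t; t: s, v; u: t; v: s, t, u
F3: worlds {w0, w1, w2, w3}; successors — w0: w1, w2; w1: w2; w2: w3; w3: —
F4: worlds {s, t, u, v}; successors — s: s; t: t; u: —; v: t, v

Frame correspondent (Sahlqvist): ∀x ∀y (Rxy → Ryy) — i.e. shift-reflexivity.
F1: fails — Rbc but not Rcc.
F2: fails — Rtv but not Rvv.
F3: fails — Rw1w2 but not Rw2w2.
F4: ✓.
Valid on: F4.

F4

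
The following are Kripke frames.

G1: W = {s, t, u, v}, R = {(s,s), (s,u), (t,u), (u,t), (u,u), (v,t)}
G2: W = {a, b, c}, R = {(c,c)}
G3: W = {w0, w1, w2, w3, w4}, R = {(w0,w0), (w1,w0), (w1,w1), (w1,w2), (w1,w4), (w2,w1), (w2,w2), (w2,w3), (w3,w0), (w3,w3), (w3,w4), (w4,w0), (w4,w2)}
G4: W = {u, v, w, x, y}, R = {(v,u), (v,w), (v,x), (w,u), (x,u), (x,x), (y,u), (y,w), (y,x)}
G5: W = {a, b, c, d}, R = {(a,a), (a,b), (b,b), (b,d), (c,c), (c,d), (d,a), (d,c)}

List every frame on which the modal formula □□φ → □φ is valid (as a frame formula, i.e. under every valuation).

G2, G3, G5

Frame correspondent (Sahlqvist): ∀x ∀y (Rxy → ∃z (Rxz ∧ Rzy)) — i.e. density.
G1: fails — Rvt but no z with Rvz and Rzt.
G2: ✓.
G3: ✓.
G4: fails — Rwu but no z with Rwz and Rzu.
G5: ✓.
Valid on: G2, G3, G5.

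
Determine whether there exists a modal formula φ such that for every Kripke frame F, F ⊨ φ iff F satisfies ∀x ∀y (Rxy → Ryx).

Yes — defined by p → □◇p

The condition is symmetry. A defining modal formula is p → □◇p.
Suppose p→□◇p is valid. Take Rxy and set V(p)={x}. Then p at x, so □◇p at x, so ◇p at y, so some z with Ryz has p; z=x, i.e. Ryx.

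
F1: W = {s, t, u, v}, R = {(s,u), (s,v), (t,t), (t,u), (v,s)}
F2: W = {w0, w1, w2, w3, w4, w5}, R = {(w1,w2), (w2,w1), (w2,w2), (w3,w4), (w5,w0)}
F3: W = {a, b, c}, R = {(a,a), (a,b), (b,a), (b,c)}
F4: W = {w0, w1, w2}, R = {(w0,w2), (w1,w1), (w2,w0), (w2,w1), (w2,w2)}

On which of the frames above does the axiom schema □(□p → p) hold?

none

Frame correspondent (Sahlqvist): ∀x ∀y (Rxy → Ryy) — i.e. shift-reflexivity.
F1: fails — Rvs but not Rss.
F2: fails — Rw5w0 but not Rw0w0.
F3: fails — Rab but not Rbb.
F4: fails — Rw2w0 but not Rw0w0.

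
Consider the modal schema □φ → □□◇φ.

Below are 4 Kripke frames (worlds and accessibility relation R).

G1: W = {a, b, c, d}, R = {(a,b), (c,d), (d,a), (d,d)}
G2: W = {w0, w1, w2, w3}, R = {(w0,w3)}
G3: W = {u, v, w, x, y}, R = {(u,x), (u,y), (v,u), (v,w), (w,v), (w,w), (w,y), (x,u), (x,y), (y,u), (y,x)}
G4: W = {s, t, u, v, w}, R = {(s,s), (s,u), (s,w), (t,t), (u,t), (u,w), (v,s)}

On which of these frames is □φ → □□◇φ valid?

G2

This is the axiom for a generalized confluence (Geach) condition; its first-order frame correspondent is ∀x ∀z (xR²z → ∃w (xRw ∧ zRw)).
G1: fails — cR²a but no w with cRw and aRw.
G2: condition met.
G3: fails — wR²y but no t with wRt and yRt.
G4: fails — sR²t but no w* with sRw* and tRw*.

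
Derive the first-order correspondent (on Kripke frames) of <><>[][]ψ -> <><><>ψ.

forall x forall y (x R^2 y -> exists w (y R^2 w & x R^3 w))

This is a Sahlqvist (Geach-type) schema ◇^2□^2ψ → □^0◇^3ψ.
Minimal-valuation argument: fix x; take any y with xR^2y and any z with xR^0z. Set V(ψ) to the set of worlds R-reachable from y in exactly 2 steps. Then □^2ψ holds at y, so the antecedent holds at x; validity forces ◇^3ψ at z, giving a w with zR^3w and yR^2w.
First-order correspondent: forall x forall y (x R^2 y -> exists w (y R^2 w & x R^3 w)).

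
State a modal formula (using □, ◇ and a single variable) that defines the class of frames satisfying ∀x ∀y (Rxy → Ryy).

□(□q → q)

The condition is shift-reflexivity. The T□ schema □(□q → q) defines it.
Suppose □(□q→q) is valid. Take Rxy and set V(q)={w : Ryw}. Then at y, □q holds; since □(□q→q) at x, □q→q at y, so q at y, i.e. Ryy.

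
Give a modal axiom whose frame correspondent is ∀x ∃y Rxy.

This is seriality; the standard corresponding axiom is D: □r → ◇r.
Suppose □r→◇r is valid. At any x set V(r)=W. Then □r at x, so ◇r at x, so x has a successor.

□r → ◇r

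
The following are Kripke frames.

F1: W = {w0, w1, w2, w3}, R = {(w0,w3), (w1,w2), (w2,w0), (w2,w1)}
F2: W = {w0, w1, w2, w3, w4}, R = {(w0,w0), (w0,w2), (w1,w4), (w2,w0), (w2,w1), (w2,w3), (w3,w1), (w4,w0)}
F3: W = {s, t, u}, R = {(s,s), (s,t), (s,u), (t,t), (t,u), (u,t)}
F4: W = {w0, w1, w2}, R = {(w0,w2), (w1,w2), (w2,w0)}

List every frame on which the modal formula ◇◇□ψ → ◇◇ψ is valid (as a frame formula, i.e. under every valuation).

The schema corresponds to a generalized confluence (Geach) condition: ∀x ∀y (xR²y → ∃w (yRw ∧ xR²w)).
F1: fails — w1R²w0 but no w with w0Rw and w1R²w.
F2: fails — w0R²w1 but no w with w1Rw and w0R²w.
F3: holds.
F4: fails — w0R²w0 but no w with w0Rw and w0R²w.
Valid on: F3.

F3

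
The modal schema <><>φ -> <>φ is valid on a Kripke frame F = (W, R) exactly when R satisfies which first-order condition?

This is a form of the 4 axiom.
It corresponds to transitivity: forall x forall y forall z (Rxy & Ryz -> Rxz).

transitivity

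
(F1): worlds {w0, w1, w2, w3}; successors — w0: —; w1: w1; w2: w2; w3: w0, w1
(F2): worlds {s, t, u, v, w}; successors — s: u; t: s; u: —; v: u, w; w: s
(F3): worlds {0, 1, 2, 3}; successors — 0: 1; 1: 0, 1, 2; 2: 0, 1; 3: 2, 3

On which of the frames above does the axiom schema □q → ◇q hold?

(F3)

Frame correspondent (Sahlqvist): ∀x ∃y Rxy — i.e. seriality.
(F1): fails — world w0 has no successor.
(F2): fails — world u has no successor.
(F3): ✓.
Valid on: (F3).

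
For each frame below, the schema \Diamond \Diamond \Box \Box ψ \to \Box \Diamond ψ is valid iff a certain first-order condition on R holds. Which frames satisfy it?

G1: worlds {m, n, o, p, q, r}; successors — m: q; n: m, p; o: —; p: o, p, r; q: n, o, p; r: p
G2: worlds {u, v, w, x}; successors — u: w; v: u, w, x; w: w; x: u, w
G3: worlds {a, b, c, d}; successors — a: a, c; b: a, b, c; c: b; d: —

G2, G3

The schema corresponds to a generalized confluence (Geach) condition: \forall x \forall y \forall z ((x R^2 y \wedge xRz) \to \exists w (y R^2 w \wedge zRw)).
G1: fails — mR²o, mRq but no w with oR²w and qRw.
G2: satisfies the condition.
G3: satisfies the condition.
Valid on: G2, G3.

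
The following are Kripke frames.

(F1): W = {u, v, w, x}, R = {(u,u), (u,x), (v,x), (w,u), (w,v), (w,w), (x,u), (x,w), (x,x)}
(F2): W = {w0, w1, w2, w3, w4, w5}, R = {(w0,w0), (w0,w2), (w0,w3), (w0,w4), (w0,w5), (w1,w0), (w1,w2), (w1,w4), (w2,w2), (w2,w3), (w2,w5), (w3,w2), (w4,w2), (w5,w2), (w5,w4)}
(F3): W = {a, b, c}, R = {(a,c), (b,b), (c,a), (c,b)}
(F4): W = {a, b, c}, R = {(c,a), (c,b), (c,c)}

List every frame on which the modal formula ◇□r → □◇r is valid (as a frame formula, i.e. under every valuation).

(F2)

This is the axiom for convergence; its first-order frame correspondent is ∀x ∀y ∀z (Rxy ∧ Rxz → ∃w (Ryw ∧ Rzw)).
(F1): fails — Rww and Rwv but w and v have no common successor.
(F2): satisfies the condition.
(F3): fails — Rca and Rcb but a and b have no common successor.
(F4): fails — Rca and Rca but a and a have no common successor.
Valid on: (F2).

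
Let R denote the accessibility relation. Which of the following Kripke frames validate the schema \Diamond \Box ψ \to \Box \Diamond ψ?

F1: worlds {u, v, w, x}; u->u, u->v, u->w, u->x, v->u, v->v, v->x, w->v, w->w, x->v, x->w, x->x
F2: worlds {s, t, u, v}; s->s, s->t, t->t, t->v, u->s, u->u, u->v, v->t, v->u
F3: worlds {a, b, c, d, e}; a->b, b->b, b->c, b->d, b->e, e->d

Frame correspondent (Sahlqvist): \forall x \forall y \forall z (Rxy \wedge Rxz \to \exists w (Ryw \wedge Rzw)) — i.e. convergence.
F1: satisfies the condition.
F2: satisfies the condition.
F3: fails — Rbc and Rbc but c and c have no common successor.

F1, F2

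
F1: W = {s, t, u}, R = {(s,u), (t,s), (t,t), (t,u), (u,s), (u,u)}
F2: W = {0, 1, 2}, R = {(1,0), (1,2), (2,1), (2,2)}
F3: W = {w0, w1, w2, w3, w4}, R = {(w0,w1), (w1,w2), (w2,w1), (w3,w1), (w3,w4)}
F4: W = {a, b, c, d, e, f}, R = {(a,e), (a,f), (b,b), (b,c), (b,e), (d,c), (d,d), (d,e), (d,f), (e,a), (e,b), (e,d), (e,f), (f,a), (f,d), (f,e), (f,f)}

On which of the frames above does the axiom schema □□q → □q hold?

The schema corresponds to density: ∀x ∀y (Rxy → ∃z (Rxz ∧ Rzy)).
F1: holds.
F2: fails — R10 but no z with R1z and Rz0.
F3: fails — Rw1w2 but no z with Rw1z and Rzw2.
F4: holds.
Valid on: F1, F4.

F1, F4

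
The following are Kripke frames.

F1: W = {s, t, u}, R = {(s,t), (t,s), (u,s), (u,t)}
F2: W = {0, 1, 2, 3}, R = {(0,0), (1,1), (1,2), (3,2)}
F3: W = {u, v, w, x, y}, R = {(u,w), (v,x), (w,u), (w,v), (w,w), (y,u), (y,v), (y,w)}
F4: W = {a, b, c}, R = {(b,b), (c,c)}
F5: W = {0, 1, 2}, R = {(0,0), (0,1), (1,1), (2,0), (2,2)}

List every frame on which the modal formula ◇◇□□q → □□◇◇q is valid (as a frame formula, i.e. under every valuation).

F4, F5

This is the axiom for a generalized confluence (Geach) condition; its first-order frame correspondent is ∀x ∀y ∀z ((xR²y ∧ xR²z) → ∃w (yR²w ∧ zR²w)).
F1: fails — uR²s, uR²t but no w with sR²w and tR²w.
F2: fails — 1R²1, 1R²2 but no w with 1R²w and 2R²w.
F3: fails — uR²u, uR²v but no t with uR²t and vR²t.
F4: condition met.
F5: condition met.
Valid on: F4, F5.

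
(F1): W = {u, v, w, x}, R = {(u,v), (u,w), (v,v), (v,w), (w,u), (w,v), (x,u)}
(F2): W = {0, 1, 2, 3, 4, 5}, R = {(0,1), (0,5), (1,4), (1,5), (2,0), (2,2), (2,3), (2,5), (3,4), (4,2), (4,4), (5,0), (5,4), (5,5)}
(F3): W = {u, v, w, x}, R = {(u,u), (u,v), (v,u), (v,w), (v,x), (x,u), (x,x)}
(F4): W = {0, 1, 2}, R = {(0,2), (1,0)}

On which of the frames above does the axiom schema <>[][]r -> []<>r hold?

Frame correspondent (Sahlqvist): forall x forall y forall z ((xRy & xRz) -> exists w (y R^2 w & zRw)) — i.e. a generalized confluence (Geach) condition.
(F1): satisfies the condition.
(F2): fails — 2R3, 2R0 but no w with 3R²w and 0Rw.
(F3): fails — vRu, vRw but no t with uR²t and wRt.
(F4): fails — 0R2, 0R2 but no w with 2R²w and 2Rw.

(F1)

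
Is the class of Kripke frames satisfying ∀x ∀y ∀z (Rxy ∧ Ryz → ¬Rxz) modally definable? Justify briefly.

No — not modally definable

Modal frame validity is preserved under surjective bounded morphisms.
The 5-cycle (worlds w0,w1,w2,w3,w4 with w0→w1→w2→w3→w4→w0) is intransitive. Mapping every world to a single reflexive point • is a surjective bounded morphism; the reflexive point is not intransitive (R••∧R•• but R••).
Hence intransitivity is not modally definable.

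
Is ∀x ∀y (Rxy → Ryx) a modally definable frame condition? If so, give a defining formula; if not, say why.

This is a Sahlqvist condition; the B axiom r → □◇r defines it.
Suppose r→□◇r is valid. Take Rxy and set V(r)={x}. Then r at x, so □◇r at x, so ◇r at y, so some z with Ryz has r; z=x, i.e. Ryx.

Yes — defined by r → □◇r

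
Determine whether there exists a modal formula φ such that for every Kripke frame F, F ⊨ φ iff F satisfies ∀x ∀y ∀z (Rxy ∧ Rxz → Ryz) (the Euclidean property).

Yes: it is the Euclidean property, defined by the 5 schema ◇q → □◇q.
Suppose ◇q→□◇q is valid. Take Rxy, Rxz and set V(q)={y}. Then ◇q at x, so □◇q at x, so ◇q at z, so some w with Rzw has q; w=y, i.e. Rzy. By symmetry of the argument, Ryz.

Definable; ◇q → □◇q defines it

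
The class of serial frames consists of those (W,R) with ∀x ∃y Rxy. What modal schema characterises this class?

A defining formula is □ψ → ◇ψ (the D axiom).
Suppose □ψ→◇ψ is valid. At any x set V(ψ)=W. Then □ψ at x, so ◇ψ at x, so x has a successor.

□ψ → ◇ψ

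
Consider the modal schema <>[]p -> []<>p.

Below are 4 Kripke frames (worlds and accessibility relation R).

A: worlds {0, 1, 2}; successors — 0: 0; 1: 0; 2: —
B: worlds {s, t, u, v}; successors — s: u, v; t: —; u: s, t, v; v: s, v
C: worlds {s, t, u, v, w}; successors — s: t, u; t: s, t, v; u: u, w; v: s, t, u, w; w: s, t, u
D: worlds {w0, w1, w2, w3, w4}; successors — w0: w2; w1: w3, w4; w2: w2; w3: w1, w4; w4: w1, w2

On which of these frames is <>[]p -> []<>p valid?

The schema corresponds to convergence: forall x forall y forall z (Rxy & Rxz -> exists w (Ryw & Rzw)).
A: condition met.
B: fails — Ruv and Rut but v and t have no common successor.
C: fails — Rsu and Rst but u and t have no common successor.
D: fails — Rw3w1 and Rw3w4 but w1 and w4 have no common successor.

A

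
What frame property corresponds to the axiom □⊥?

emptiness of R

□⊥ is valid iff no world has any successor (otherwise □⊥ fails at any world with one).
The converse is a direct semantic check.
Frame condition: ∀x ∀y ¬Rxy.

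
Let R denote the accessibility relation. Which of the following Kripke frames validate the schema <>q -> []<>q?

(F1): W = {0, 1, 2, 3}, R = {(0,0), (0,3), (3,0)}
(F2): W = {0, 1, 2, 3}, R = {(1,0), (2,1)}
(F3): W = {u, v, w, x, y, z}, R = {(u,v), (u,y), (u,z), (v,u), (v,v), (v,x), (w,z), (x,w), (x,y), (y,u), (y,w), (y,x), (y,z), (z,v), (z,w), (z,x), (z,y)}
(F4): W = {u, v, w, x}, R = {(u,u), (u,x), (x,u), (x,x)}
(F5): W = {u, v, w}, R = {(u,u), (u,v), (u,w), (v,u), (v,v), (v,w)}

This is the axiom for the Euclidean property; its first-order frame correspondent is forall x forall y forall z (Rxy & Rxz -> Ryz).
(F1): fails — R03 and R03 but not R33.
(F2): fails — R10 and R10 but not R00.
(F3): fails — Ruv and Ruz but not Rvz.
(F4): holds.
(F5): fails — Ruw and Ruv but not Rwv.

(F4)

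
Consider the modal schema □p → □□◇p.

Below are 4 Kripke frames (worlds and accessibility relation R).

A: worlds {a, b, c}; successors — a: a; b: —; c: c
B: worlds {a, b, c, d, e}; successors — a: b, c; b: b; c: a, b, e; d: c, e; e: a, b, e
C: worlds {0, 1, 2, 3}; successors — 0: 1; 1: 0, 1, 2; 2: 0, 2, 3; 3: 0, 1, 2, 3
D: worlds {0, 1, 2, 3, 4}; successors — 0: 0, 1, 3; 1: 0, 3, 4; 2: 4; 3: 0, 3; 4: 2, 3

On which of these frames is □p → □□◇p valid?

A

This is the axiom for a generalized confluence (Geach) condition; its first-order frame correspondent is ∀x ∀z (xR²z → ∃w (xRw ∧ zRw)).
A: satisfies the condition.
B: fails — dR²b but no w with dRw and bRw.
C: fails — 0R²2 but no w with 0Rw and 2Rw.
D: fails — 2R²3 but no w with 2Rw and 3Rw.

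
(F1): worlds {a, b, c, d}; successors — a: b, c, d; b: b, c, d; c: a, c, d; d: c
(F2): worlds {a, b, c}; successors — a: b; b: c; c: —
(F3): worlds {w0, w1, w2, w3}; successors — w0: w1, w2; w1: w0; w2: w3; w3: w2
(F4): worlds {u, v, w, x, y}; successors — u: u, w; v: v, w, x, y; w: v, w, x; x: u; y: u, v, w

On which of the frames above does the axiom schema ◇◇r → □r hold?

none

This is the axiom for a generalized confluence (Geach) condition; its first-order frame correspondent is ∀x ∀y ∀z ((xR²y ∧ xRz) → ∃w (y = w ∧ z = w)).
(F1): fails — aR²a, aRb but a ≠ b.
(F2): fails — aR²c, aRb but c ≠ b.
(F3): fails — w0R²w0, w0Rw1 but w0 ≠ w1.
(F4): fails — uR²u, uRw but u ≠ w.
Valid on no frame.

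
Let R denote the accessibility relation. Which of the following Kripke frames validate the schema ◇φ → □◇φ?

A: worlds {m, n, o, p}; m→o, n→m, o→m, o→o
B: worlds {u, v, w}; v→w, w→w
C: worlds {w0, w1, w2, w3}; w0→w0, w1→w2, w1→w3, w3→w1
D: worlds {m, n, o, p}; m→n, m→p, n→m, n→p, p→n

B

This is the axiom for the Euclidean property; its first-order frame correspondent is ∀x ∀y ∀z (Rxy ∧ Rxz → Ryz).
A: fails — Rnm and Rnm but not Rmm.
B: ✓.
C: fails — Rw1w2 and Rw1w2 but not Rw2w2.
D: fails — Rmn and Rmn but not Rnn.
Valid on: B.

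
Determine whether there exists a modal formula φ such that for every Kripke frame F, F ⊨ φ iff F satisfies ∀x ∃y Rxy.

Definable; □q → ◇q defines it

Yes: it is seriality, defined by the D schema □q → ◇q.
Suppose □q→◇q is valid. At any x set V(q)=W. Then □q at x, so ◇q at x, so x has a successor.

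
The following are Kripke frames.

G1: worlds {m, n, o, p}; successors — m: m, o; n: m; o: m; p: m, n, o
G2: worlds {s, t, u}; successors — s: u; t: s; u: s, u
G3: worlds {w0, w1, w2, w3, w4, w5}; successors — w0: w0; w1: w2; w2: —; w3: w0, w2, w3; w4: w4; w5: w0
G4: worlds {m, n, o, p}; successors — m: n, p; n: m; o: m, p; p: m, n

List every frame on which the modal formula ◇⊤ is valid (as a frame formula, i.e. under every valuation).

G1, G2, G4

The schema corresponds to seriality: ∀x ∃y Rxy.
G1: ✓.
G2: ✓.
G3: fails — world w2 has no successor.
G4: ✓.
Valid on: G1, G2, G4.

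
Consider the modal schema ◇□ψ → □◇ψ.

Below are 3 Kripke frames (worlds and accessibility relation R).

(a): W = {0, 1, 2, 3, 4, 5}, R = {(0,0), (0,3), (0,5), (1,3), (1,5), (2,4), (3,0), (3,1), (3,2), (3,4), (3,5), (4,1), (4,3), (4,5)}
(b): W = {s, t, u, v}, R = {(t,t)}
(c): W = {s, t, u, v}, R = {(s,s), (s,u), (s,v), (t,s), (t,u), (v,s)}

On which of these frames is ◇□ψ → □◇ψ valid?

Frame correspondent (Sahlqvist): ∀x ∀y ∀z (Rxy ∧ Rxz → ∃w (Ryw ∧ Rzw)) — i.e. convergence.
(a): fails — R00 and R05 but 0 and 5 have no common successor.
(b): ✓.
(c): fails — Rsv and Rsu but v and u have no common successor.

(b)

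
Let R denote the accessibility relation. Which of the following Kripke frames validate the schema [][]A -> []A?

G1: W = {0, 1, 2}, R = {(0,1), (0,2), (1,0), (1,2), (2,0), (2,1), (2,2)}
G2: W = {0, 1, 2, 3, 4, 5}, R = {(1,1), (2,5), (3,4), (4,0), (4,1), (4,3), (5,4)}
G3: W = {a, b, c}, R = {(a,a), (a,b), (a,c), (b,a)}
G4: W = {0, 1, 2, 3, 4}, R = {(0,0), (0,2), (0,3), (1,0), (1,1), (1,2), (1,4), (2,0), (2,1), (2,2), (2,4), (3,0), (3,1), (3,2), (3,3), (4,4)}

G1, G3, G4

This is the axiom for density; its first-order frame correspondent is forall x forall y (Rxy -> exists z (Rxz & Rzy)).
G1: holds.
G2: fails — R34 but no z with R3z and Rz4.
G3: holds.
G4: holds.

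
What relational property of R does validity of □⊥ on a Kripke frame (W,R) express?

This schema is the Ver axiom.
Its frame correspondent is emptiness of R — ∀x ∀y ¬Rxy.

emptiness of R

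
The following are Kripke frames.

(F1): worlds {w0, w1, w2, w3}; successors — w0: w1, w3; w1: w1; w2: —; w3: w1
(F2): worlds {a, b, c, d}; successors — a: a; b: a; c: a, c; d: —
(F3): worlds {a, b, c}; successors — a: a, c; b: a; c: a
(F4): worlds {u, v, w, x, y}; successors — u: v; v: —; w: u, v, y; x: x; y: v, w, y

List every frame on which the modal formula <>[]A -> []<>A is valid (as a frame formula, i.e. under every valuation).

(F1), (F2), (F3)

This is the axiom for convergence; its first-order frame correspondent is forall x forall y forall z (Rxy & Rxz -> exists w (Ryw & Rzw)).
(F1): holds.
(F2): holds.
(F3): holds.
(F4): fails — Ruv and Ruv but v and v have no common successor.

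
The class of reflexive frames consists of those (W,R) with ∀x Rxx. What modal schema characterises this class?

□ψ → ψ

The condition is reflexivity. The T schema □ψ → ψ defines it.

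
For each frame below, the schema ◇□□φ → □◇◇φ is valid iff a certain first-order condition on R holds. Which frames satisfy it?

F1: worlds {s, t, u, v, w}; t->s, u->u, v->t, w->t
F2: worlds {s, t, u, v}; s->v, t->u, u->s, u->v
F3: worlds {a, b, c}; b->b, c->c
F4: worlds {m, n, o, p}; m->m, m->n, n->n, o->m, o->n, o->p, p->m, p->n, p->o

The schema corresponds to a generalized confluence (Geach) condition: ∀x ∀y ∀z ((xRy ∧ xRz) → ∃w (yR²w ∧ zR²w)).
F1: fails — tRs, tRs but no w* with sR²w* and sR²w*.
F2: fails — sRv, sRv but no w with vR²w and vR²w.
F3: condition met.
F4: condition met.

F3, F4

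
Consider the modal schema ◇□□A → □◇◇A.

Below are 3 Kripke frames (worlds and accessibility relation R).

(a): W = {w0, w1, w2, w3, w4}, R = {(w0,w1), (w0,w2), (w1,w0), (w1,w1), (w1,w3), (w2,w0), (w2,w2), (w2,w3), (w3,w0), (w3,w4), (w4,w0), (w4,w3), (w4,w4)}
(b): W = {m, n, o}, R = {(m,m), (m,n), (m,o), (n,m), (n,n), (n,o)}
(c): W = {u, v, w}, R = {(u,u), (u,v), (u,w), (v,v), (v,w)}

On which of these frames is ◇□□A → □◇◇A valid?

Frame correspondent (Sahlqvist): ∀x ∀y ∀z ((xRy ∧ xRz) → ∃w (yR²w ∧ zR²w)) — i.e. a generalized confluence (Geach) condition.
(a): condition met.
(b): fails — mRm, mRo but no w with mR²w and oR²w.
(c): fails — uRu, uRw but no t with uR²t and wR²t.
Valid on: (a).

(a)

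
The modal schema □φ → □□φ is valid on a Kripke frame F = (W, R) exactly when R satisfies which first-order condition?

Suppose □φ→□□φ is valid. Take Rxy, Ryz and set V(φ)={w : Rxw}. Then □φ at x, so □□φ at x, so □φ at y, so φ at z, i.e. Rxz.

transitivity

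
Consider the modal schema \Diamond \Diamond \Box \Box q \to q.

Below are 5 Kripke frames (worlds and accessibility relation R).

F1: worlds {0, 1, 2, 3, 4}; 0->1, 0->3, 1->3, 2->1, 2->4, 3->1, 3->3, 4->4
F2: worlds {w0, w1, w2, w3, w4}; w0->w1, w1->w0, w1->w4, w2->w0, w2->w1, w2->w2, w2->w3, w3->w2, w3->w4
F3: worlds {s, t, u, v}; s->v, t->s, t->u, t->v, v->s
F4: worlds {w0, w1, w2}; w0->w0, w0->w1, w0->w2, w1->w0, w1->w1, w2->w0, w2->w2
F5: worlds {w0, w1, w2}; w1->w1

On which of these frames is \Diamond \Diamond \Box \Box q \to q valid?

F4, F5

The schema corresponds to a generalized confluence (Geach) condition: \forall x \forall y (x R^2 y \to \exists w (y R^2 w \wedge x = w)).
F1: fails — 0R²1 but no w with 1R²w and 0=w.
F2: fails — w0R²w4 but no w with w4R²w and w0=w.
F3: fails — tR²s but no w with sR²w and t=w.
F4: ✓.
F5: ✓.
Valid on: F4, F5.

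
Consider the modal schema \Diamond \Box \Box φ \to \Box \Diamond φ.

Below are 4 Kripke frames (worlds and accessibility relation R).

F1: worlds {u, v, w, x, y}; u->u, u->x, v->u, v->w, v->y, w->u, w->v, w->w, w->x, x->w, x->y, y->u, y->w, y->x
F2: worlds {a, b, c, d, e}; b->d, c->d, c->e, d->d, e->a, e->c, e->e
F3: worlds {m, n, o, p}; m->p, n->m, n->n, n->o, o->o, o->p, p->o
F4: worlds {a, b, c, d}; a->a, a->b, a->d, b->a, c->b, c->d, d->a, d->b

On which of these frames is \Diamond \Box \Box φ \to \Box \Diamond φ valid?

F1, F4

The schema corresponds to a generalized confluence (Geach) condition: \forall x \forall y \forall z ((xRy \wedge xRz) \to \exists w (y R^2 w \wedge zRw)).
F1: satisfies the condition.
F2: fails — cRd, cRe but no w with dR²w and eRw.
F3: fails — nRm, nRm but no w with mR²w and mRw.
F4: satisfies the condition.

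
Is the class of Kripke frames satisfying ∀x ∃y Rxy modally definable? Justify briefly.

Definable; □p → ◇p defines it

Yes: it is seriality, defined by the D schema □p → ◇p.
Suppose □p→◇p is valid. At any x set V(p)=W. Then □p at x, so ◇p at x, so x has a successor.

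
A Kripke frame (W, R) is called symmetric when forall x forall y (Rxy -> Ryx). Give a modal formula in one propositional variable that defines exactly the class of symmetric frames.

ψ → □◇ψ

The condition is symmetry. The B schema ψ → □◇ψ defines it.
Suppose ψ→□◇ψ is valid. Take Rxy and set V(ψ)={x}. Then ψ at x, so □◇ψ at x, so ◇ψ at y, so some z with Ryz has ψ; z=x, i.e. Ryx.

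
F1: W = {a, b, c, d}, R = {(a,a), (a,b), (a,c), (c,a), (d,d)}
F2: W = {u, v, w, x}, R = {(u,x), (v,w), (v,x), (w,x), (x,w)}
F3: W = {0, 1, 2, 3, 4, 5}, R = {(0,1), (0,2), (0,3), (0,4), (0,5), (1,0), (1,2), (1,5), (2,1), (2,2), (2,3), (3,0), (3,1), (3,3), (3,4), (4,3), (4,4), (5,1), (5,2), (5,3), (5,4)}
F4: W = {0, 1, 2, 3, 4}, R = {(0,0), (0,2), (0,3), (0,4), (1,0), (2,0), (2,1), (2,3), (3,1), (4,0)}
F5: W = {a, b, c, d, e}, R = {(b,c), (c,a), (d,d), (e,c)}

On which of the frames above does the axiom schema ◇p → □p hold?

The schema corresponds to partial functionality: ∀x ∀y ∀z (Rxy ∧ Rxz → y = z).
F1: fails — a sees both a and b.
F2: fails — v sees both w and x.
F3: fails — 0 sees both 1 and 2.
F4: fails — 0 sees both 0 and 2.
F5: condition met.

F5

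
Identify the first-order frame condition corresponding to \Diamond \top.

Seriality

◇⊤ holds at w iff w has a successor, so frame-validity of ◇⊤ is exactly seriality. Equivalently via □φ → ◇φ:
Suppose □φ→◇φ is valid. At any x set V(φ)=W. Then □φ at x, so ◇φ at x, so x has a successor.
The converse is a direct semantic check.
So the correspondent is seriality.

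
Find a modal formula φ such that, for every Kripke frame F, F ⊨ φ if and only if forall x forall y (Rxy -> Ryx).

The condition is symmetry. The B schema ψ → □◇ψ defines it.

ψ → □◇ψ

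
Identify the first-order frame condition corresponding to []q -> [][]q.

Suppose □q→□□q is valid. Take Rxy, Ryz and set V(q)={w : Rxw}. Then □q at x, so □□q at x, so □q at y, so q at z, i.e. Rxz.
Conversely, on a frame with transitivity the schema holds at every world under every valuation.
So the correspondent is transitivity.

transitivity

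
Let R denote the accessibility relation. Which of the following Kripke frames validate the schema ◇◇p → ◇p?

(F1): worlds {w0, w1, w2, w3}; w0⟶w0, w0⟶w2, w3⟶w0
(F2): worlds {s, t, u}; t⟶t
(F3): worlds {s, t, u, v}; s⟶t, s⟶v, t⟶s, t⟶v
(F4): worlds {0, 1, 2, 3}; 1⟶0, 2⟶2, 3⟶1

(F2)

This is the axiom for transitivity; its first-order frame correspondent is ∀x ∀y ∀z (Rxy ∧ Ryz → Rxz).
(F1): fails — Rw3w0 and Rw0w2 but not Rw3w2.
(F2): holds.
(F3): fails — Rts and Rst but not Rtt.
(F4): fails — R31 and R10 but not R30.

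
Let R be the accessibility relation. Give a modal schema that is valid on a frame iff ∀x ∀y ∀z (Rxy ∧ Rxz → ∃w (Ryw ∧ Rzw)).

A defining formula is ◇□s → □◇s (the .2 axiom).
Suppose ◇□s→□◇s is valid. Take Rxy, Rxz and set V(s)={w : Ryw}. Then □s at y so ◇□s at x, so □◇s at x, so ◇s at z, giving w with Rzw and Ryw.

◇□s → □◇s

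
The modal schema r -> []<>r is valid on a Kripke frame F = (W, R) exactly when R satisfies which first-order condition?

symmetry: forall x forall y (Rxy -> Ryx)

Suppose r→□◇r is valid. Take Rxy and set V(r)={x}. Then r at x, so □◇r at x, so ◇r at y, so some z with Ryz has r; z=x, i.e. Ryx.
Conversely, on a frame with symmetry the schema holds at every world under every valuation.
So the correspondent is symmetry.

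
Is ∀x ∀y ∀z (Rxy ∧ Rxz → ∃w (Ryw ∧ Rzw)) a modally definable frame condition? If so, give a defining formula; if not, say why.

Yes: it is convergence, defined by the .2 schema ◇□q → □◇q.

Definable; ◇□q → □◇q defines it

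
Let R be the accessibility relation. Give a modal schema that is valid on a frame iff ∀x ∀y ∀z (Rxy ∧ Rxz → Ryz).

The condition is the Euclidean property. The 5 schema ◇ψ → □◇ψ defines it.

◇ψ → □◇ψ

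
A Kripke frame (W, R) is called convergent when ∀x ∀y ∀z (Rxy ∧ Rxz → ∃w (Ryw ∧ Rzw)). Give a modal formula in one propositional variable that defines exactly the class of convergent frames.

◇□ψ → □◇ψ

This is convergence; the standard corresponding axiom is .2: ◇□ψ → □◇ψ.
Suppose ◇□ψ→□◇ψ is valid. Take Rxy, Rxz and set V(ψ)={w : Ryw}. Then □ψ at y so ◇□ψ at x, so □◇ψ at x, so ◇ψ at z, giving w with Rzw and Ryw.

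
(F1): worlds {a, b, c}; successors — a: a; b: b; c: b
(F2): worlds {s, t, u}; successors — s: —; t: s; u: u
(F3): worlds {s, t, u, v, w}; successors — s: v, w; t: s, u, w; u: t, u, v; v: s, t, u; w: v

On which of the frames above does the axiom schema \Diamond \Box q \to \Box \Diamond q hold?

(F1)

The schema corresponds to convergence: \forall x \forall y \forall z (Rxy \wedge Rxz \to \exists w (Ryw \wedge Rzw)).
(F1): holds.
(F2): fails — Rts and Rts but s and s have no common successor.
(F3): fails — Rsv and Rsw but v and w have no common successor.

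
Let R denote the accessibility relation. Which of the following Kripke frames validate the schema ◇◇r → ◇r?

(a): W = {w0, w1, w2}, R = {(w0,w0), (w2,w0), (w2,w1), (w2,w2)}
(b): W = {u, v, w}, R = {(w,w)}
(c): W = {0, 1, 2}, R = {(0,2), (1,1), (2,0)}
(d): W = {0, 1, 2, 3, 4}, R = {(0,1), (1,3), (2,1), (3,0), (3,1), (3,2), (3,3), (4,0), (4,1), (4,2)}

The schema corresponds to transitivity: ∀x ∀y ∀z (Rxy ∧ Ryz → Rxz).
(a): holds.
(b): holds.
(c): fails — R20 and R02 but not R22.
(d): fails — R01 and R13 but not R03.

(a), (b)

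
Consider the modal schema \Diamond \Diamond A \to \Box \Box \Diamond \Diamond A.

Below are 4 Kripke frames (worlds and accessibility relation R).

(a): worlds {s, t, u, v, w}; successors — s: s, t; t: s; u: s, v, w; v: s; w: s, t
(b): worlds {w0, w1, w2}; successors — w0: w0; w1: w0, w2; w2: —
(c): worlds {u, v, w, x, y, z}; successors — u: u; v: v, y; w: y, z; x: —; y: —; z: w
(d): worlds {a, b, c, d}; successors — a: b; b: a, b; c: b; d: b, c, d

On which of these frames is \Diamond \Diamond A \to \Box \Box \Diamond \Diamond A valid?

(a), (b)

This is the axiom for a generalized confluence (Geach) condition; its first-order frame correspondent is \forall x \forall y \forall z ((x R^2 y \wedge x R^2 z) \to \exists w (y = w \wedge z R^2 w)).
(a): condition met.
(b): condition met.
(c): fails — vR²v, vR²y but no t with v=t and yR²t.
(d): fails — dR²c, dR²a but no w with c=w and aR²w.
Valid on: (a), (b).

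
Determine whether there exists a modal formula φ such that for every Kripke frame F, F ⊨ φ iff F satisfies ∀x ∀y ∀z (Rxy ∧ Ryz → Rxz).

Yes — defined by □q → □□q

The condition is transitivity. A defining modal formula is □q → □□q.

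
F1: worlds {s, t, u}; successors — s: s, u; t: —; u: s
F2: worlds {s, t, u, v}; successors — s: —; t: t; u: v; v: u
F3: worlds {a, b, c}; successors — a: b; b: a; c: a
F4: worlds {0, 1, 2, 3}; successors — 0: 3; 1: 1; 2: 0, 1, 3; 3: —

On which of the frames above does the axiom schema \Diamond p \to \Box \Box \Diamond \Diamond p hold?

F1

The schema corresponds to a generalized confluence (Geach) condition: \forall x \forall y \forall z ((xRy \wedge x R^2 z) \to \exists w (y = w \wedge z R^2 w)).
F1: ✓.
F2: fails — uRv, uR²u but no w with v=w and uR²w.
F3: fails — aRb, aR²a but no w with b=w and aR²w.
F4: fails — 2R0, 2R²1 but no w with 0=w and 1R²w.
Valid on: F1.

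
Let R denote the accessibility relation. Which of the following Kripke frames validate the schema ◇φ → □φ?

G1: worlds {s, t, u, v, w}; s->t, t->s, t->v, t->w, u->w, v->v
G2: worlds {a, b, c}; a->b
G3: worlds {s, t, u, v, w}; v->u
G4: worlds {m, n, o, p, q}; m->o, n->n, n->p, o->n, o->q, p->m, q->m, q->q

G2, G3

Frame correspondent (Sahlqvist): ∀x ∀y ∀z (Rxy ∧ Rxz → y = z) — i.e. partial functionality.
G1: fails — t sees both s and v.
G2: ✓.
G3: ✓.
G4: fails — n sees both n and p.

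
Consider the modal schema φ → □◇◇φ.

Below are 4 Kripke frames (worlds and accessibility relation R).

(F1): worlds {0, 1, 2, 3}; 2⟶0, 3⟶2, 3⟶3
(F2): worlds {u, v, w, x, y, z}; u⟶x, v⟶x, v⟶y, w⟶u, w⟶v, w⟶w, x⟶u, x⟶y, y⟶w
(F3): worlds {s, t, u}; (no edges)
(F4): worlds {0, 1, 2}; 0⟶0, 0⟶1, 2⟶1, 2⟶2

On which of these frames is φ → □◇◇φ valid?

Frame correspondent (Sahlqvist): ∀x ∀z (xRz → ∃w (x = w ∧ zR²w)) — i.e. a generalized confluence (Geach) condition.
(F1): fails — 2R0 but no w with 2=w and 0R²w.
(F2): fails — uRx but no t with u=t and xR²t.
(F3): holds.
(F4): fails — 0R1 but no w with 0=w and 1R²w.
Valid on: (F3).

(F3)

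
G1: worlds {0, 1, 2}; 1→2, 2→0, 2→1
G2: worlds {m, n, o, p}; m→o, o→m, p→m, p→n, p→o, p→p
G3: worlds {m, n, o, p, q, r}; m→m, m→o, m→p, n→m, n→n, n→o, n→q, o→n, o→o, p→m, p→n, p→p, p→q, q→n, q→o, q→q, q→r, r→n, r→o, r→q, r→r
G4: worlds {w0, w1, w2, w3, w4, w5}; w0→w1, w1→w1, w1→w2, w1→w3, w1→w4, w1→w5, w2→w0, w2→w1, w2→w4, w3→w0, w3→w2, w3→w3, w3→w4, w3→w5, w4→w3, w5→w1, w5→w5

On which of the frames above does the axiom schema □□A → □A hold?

G3

This is the axiom for density; its first-order frame correspondent is ∀x ∀y (Rxy → ∃z (Rxz ∧ Rzy)).
G1: fails — R12 but no z with R1z and Rz2.
G2: fails — Rom but no z with Roz and Rzm.
G3: satisfies the condition.
G4: fails — Rw2w0 but no z with Rw2z and Rzw0.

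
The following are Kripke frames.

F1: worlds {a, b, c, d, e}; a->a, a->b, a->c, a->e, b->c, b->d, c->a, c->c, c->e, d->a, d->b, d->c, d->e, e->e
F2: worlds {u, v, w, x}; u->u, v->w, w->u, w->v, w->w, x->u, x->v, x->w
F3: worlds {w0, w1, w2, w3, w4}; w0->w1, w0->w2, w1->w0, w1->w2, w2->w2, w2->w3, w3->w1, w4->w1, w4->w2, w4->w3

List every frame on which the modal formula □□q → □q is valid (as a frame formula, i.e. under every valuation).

This is the axiom for density; its first-order frame correspondent is ∀x ∀y (Rxy → ∃z (Rxz ∧ Rzy)).
F1: fails — Rbd but no z with Rbz and Rzd.
F2: condition met.
F3: fails — Rw1w0 but no z with Rw1z and Rzw0.

F2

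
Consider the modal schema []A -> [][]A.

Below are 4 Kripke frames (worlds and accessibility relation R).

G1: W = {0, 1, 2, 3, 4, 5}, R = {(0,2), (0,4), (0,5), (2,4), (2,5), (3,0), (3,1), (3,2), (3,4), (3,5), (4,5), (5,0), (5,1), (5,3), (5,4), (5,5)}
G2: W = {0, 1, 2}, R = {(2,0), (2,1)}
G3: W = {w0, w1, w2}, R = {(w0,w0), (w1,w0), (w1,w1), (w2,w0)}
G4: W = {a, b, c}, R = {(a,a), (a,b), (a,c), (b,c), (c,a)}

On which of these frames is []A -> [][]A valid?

G2, G3

Frame correspondent (Sahlqvist): forall x forall y forall z (Rxy & Ryz -> Rxz) — i.e. transitivity.
G1: fails — R25 and R51 but not R21.
G2: ✓.
G3: ✓.
G4: fails — Rbc and Rca but not Rba.
Valid on: G2, G3.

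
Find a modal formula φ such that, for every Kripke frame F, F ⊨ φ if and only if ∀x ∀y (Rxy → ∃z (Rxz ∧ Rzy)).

□□q → □q

A defining formula is □□q → □q (the C4 axiom).
Suppose □□q→□q is valid. Take Rxy and set V(q)={w : xR²w}. Then □□q at x, so □q at x, so q at y, i.e. ∃z(Rxz∧Rzy).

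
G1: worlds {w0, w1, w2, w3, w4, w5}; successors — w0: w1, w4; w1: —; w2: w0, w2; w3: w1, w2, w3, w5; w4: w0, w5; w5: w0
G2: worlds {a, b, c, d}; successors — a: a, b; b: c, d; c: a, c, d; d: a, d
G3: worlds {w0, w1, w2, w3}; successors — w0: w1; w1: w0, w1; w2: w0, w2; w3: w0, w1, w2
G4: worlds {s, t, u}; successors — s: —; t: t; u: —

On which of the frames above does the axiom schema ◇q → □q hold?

G4

This is the axiom for partial functionality; its first-order frame correspondent is ∀x ∀y ∀z (Rxy ∧ Rxz → y = z).
G1: fails — w0 sees both w1 and w4.
G2: fails — a sees both a and b.
G3: fails — w1 sees both w0 and w1.
G4: ✓.
Valid on: G4.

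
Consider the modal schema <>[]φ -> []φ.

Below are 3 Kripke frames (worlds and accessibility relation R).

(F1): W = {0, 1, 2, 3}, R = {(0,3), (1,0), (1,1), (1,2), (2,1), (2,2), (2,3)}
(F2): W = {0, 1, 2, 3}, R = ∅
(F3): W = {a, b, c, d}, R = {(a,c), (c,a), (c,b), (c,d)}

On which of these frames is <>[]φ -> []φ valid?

(F2)

The schema corresponds to the Euclidean property: forall x forall y forall z (Rxy & Rxz -> Ryz).
(F1): fails — R03 and R03 but not R33.
(F2): condition met.
(F3): fails — Rac and Rac but not Rcc.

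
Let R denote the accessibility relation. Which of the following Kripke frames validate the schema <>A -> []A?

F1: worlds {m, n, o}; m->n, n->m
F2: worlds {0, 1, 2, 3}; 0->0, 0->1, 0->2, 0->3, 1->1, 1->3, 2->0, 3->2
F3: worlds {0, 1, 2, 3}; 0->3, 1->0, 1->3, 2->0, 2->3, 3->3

F1

The schema corresponds to partial functionality: forall x forall y forall z (Rxy & Rxz -> y = z).
F1: condition met.
F2: fails — 0 sees both 0 and 1.
F3: fails — 1 sees both 0 and 3.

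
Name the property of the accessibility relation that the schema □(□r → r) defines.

Suppose □(□r→r) is valid. Take Rxy and set V(r)={w : Ryw}. Then at y, □r holds; since □(□r→r) at x, □r→r at y, so r at y, i.e. Ryy.
Conversely, any frame satisfying ∀x ∀y (Rxy → Ryy) validates the schema.
Frame condition: ∀x ∀y (Rxy → Ryy).

shift-reflexivity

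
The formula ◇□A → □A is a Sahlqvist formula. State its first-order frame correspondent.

Replacing A by ¬A and contraposing gives the equivalent schema ◇A → □◇A.
Suppose ◇A→□◇A is valid. Take Rxy, Rxz and set V(A)={y}. Then ◇A at x, so □◇A at x, so ◇A at z, so some w with Rzw has A; w=y, i.e. Rzy. By symmetry of the argument, Ryz.

the Euclidean property: ∀x ∀y ∀z (Rxy ∧ Rxz → Ryz)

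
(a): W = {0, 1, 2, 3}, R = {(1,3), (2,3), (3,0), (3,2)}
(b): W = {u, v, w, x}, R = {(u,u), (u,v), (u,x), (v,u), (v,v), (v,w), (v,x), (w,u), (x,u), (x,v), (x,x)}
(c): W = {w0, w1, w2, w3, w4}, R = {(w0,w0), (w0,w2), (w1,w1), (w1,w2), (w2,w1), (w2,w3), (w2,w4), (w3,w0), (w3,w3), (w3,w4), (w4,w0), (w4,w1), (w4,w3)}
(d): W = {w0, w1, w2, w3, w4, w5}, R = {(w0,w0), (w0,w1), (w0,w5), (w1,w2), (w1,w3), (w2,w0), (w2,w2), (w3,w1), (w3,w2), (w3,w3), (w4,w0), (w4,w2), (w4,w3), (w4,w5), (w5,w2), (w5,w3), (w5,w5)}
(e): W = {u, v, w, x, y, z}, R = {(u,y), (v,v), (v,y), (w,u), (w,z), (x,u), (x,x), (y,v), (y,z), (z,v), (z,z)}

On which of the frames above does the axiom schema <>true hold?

The schema corresponds to seriality: forall x exists y Rxy.
(a): fails — world 0 has no successor.
(b): holds.
(c): holds.
(d): holds.
(e): holds.

(b), (c), (d), (e)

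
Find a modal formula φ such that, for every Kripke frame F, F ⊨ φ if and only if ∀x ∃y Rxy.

□ψ → ◇ψ

This is seriality; the standard corresponding axiom is D: □ψ → ◇ψ.
Suppose □ψ→◇ψ is valid. At any x set V(ψ)=W. Then □ψ at x, so ◇ψ at x, so x has a successor.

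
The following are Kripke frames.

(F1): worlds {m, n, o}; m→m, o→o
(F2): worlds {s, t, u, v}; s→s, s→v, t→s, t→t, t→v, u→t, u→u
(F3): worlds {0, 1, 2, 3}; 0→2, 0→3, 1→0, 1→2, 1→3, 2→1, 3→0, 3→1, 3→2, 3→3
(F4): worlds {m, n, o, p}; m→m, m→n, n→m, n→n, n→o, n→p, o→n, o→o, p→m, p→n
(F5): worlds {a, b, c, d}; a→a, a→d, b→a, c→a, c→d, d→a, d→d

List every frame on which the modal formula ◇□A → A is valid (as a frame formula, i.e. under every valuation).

(F1)

This is the axiom for symmetry; its first-order frame correspondent is ∀x ∀y (Rxy → Ryx).
(F1): satisfies the condition.
(F2): fails — Rtv but not Rvt.
(F3): fails — R10 but not R01.
(F4): fails — Rpm but not Rmp.
(F5): fails — Rcd but not Rdc.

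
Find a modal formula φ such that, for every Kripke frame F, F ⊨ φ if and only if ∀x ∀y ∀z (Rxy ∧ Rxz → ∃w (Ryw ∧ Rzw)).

This is convergence; the standard corresponding axiom is .2: ◇□r → □◇r.
Suppose ◇□r→□◇r is valid. Take Rxy, Rxz and set V(r)={w : Ryw}. Then □r at y so ◇□r at x, so □◇r at x, so ◇r at z, giving w with Rzw and Ryw.

◇□r → □◇r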